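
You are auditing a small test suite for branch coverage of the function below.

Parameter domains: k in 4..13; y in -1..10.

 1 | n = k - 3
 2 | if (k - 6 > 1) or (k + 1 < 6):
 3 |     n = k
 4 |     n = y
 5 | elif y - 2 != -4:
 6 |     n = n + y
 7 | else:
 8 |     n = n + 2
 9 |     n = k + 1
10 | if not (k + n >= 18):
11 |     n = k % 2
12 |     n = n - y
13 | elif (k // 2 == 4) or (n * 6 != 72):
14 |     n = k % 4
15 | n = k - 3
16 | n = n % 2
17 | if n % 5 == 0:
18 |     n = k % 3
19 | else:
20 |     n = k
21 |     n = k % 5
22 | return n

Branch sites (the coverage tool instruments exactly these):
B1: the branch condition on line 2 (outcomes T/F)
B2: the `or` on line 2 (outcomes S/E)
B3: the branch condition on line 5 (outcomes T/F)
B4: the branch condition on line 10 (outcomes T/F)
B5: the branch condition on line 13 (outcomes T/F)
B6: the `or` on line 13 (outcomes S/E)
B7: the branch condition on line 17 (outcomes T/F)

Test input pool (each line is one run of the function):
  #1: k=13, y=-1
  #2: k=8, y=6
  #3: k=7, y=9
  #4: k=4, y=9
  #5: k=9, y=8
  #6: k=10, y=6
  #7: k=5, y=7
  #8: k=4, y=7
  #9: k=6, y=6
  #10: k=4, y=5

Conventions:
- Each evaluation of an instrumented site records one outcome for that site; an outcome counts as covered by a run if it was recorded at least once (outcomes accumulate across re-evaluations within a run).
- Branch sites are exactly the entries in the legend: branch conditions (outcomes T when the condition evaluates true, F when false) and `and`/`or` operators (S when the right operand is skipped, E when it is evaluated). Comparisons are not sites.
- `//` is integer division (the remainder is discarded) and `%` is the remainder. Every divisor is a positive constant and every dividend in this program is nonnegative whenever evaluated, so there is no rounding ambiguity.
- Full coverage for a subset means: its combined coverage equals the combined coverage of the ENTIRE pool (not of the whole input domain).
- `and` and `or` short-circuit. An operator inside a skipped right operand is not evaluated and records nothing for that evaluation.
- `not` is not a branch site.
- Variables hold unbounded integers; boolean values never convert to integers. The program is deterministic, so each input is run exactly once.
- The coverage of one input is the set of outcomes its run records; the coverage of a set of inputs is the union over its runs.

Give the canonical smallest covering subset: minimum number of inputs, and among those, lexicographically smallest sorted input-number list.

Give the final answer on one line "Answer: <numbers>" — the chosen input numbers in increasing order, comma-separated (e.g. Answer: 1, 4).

input #1, k=13, y=-1: outcomes B1=T, B2=S, B4=T, B7=T
input #2, k=8, y=6: outcomes B1=T, B2=S, B4=T, B7=F
input #3, k=7, y=9: outcomes B1=F, B2=E, B3=T, B4=F, B5=T, B6=E, B7=T
input #4, k=4, y=9: outcomes B1=T, B2=E, B4=T, B7=F
input #5, k=9, y=8: outcomes B1=T, B2=S, B4=T, B7=T
input #6, k=10, y=6: outcomes B1=T, B2=S, B4=T, B7=F
input #7, k=5, y=7: outcomes B1=F, B2=E, B3=T, B4=T, B7=T
input #8, k=4, y=7: outcomes B1=T, B2=E, B4=T, B7=F
input #9, k=6, y=6: outcomes B1=F, B2=E, B3=T, B4=T, B7=F
input #10, k=4, y=5: outcomes B1=T, B2=E, B4=T, B7=F
the full pool covers 11 outcomes: B1=T, B1=F, B2=S, B2=E, B3=T, B4=T, B4=F, B5=T, B6=E, B7=T, B7=F
checked all size-1 subsets: none covers 11 outcomes (max 7/11)
the canonical winner is {2, 3}: size 2, full 11-outcome coverage, earliest index list among size-2 covers

Answer: 2, 3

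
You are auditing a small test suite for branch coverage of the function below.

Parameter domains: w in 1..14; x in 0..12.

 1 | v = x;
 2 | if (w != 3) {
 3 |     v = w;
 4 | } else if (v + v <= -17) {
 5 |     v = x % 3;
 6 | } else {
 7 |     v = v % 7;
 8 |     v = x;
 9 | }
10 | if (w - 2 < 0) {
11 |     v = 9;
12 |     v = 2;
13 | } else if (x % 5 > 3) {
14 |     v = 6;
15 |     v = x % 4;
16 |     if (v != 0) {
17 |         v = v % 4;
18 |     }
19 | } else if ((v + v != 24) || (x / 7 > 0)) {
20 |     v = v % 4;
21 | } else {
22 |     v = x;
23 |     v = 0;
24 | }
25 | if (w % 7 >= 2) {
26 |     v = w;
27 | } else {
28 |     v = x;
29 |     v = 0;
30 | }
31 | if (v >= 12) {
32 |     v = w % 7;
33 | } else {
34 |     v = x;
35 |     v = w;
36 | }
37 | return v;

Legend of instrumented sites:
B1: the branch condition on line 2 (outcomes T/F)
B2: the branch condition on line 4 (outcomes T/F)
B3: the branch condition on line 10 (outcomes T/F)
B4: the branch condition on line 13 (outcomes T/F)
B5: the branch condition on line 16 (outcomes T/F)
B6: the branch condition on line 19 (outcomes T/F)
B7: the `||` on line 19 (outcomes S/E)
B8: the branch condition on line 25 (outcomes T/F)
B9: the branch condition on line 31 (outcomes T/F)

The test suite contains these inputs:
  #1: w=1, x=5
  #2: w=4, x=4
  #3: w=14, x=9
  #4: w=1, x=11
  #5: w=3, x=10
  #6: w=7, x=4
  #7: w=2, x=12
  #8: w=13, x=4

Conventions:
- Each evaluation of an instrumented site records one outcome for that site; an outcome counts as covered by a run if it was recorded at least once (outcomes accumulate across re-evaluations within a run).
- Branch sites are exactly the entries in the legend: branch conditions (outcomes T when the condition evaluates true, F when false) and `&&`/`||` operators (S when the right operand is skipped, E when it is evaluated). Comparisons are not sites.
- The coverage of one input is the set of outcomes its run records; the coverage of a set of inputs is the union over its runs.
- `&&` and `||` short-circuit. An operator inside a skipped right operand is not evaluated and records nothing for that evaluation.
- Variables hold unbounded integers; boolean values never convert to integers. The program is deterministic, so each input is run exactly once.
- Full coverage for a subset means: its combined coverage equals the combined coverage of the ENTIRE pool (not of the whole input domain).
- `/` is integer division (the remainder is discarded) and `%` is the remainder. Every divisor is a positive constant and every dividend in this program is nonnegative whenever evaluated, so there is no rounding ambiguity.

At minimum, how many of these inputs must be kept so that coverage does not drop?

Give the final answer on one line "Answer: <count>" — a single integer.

test 1 (w=1, x=5) hits B1=T, B3=T, B8=F, B9=F
test 2 (w=4, x=4) hits B1=T, B3=F, B4=T, B5=F, B8=T, B9=F
test 3 (w=14, x=9) hits B1=T, B3=F, B4=T, B5=T, B8=F, B9=F
test 4 (w=1, x=11) hits B1=T, B3=T, B8=F, B9=F
test 5 (w=3, x=10) hits B1=F, B2=F, B3=F, B4=F, B6=T, B7=S, B8=T, B9=F
test 6 (w=7, x=4) hits B1=T, B3=F, B4=T, B5=F, B8=F, B9=F
test 7 (w=2, x=12) hits B1=T, B3=F, B4=F, B6=T, B7=S, B8=T, B9=F
test 8 (w=13, x=4) hits B1=T, B3=F, B4=T, B5=F, B8=T, B9=T
the full pool covers 15 outcomes: B1=T, B1=F, B2=F, B3=T, B3=F, B4=T, B4=F, B5=T, B5=F, B6=T, B7=S, B8=T, B8=F, B9=T, B9=F
no size-1 subset reaches all 15 outcomes (best union: 8/15)
no size-2 subset reaches all 15 outcomes (best union: 12/15)
no size-3 subset reaches all 15 outcomes (best union: 14/15)
size 4: inputs {1, 3, 5, 8} cover all 15 outcomes, and no lexicographically smaller subset of this size does

Answer: 4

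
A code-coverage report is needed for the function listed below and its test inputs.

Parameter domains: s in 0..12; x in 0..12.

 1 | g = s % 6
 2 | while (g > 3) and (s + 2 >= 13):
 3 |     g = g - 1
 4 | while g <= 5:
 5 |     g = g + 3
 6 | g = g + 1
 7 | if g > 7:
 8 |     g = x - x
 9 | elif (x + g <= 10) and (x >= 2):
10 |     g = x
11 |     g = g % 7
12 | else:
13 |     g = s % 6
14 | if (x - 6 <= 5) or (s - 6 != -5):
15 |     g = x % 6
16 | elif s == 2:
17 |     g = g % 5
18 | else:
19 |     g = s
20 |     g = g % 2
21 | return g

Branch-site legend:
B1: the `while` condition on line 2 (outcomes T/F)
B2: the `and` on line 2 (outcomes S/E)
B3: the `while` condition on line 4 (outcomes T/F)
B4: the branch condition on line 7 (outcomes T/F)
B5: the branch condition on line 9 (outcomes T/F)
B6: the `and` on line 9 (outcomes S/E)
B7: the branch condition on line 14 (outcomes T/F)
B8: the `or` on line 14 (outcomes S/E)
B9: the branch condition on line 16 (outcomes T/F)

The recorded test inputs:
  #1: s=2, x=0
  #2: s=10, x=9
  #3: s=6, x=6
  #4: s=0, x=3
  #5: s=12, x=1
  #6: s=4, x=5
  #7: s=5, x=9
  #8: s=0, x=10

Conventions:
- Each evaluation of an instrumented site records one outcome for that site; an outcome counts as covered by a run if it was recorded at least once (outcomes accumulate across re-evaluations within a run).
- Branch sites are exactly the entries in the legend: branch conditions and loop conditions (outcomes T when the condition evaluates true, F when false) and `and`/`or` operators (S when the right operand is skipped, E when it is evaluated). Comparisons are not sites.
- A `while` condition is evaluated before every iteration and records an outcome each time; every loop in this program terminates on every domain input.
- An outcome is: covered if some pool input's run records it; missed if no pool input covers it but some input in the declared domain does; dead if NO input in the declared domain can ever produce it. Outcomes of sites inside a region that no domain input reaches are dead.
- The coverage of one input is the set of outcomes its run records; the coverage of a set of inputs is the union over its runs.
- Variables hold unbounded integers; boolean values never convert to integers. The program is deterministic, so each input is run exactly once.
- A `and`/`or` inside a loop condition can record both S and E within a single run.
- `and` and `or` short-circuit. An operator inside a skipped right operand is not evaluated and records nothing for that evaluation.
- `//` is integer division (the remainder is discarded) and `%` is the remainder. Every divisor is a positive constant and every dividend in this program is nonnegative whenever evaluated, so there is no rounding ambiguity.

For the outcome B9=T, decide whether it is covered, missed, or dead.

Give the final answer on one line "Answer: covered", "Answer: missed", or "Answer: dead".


no pool input records B9=T
checking all 169 inputs in the declared domain: B9=T is never recorded -> dead
Answer: dead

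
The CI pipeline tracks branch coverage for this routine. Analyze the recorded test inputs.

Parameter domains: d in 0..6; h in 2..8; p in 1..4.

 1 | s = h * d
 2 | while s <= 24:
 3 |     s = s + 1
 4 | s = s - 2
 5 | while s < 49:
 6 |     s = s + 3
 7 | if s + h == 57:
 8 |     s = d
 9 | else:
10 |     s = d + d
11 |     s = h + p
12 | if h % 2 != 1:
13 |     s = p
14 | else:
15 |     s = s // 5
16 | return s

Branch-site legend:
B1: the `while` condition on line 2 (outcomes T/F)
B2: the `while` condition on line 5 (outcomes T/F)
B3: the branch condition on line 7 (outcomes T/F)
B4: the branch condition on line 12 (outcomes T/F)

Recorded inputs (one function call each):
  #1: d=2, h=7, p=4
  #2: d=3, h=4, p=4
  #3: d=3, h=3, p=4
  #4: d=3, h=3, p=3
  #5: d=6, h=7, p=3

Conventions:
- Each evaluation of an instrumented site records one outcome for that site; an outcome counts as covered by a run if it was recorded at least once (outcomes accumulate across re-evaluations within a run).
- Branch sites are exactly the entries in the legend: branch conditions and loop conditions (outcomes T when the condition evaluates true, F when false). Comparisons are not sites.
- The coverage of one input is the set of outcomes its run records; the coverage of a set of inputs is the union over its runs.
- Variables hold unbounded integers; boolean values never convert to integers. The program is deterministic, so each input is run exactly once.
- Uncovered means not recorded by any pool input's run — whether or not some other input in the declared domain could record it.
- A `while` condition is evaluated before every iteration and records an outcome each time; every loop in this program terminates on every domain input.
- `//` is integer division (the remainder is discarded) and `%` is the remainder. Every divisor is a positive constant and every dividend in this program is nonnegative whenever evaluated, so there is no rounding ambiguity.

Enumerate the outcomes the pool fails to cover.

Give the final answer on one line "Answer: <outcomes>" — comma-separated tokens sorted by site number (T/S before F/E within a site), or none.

input #1, d=2, h=7, p=4: events B1->T, B1->T, B1->T, B1->T, B1->T, B1->T, B1->T, B1->T, B1->T, B1->T, B1->T, B1->F, B2->T, B2->T, ...; outcomes B1=T, B1=F, B2=T, B2=F, B3=T, B4=F
input #2, d=3, h=4, p=4: events B1->T, B1->T, B1->T, B1->T, B1->T, B1->T, B1->T, B1->T, B1->T, B1->T, B1->T, B1->T, B1->T, B1->F, ...; outcomes B1=T, B1=F, B2=T, B2=F, B3=F, B4=T
input #3, d=3, h=3, p=4: events B1->T, B1->T, B1->T, B1->T, B1->T, B1->T, B1->T, B1->T, B1->T, B1->T, B1->T, B1->T, B1->T, B1->T, ...; outcomes B1=T, B1=F, B2=T, B2=F, B3=F, B4=F
input #4, d=3, h=3, p=3: events B1->T, B1->T, B1->T, B1->T, B1->T, B1->T, B1->T, B1->T, B1->T, B1->T, B1->T, B1->T, B1->T, B1->T, ...; outcomes B1=T, B1=F, B2=T, B2=F, B3=F, B4=F
input #5, d=6, h=7, p=3: events B1->F, B2->T, B2->T, B2->T, B2->F, B3->F, B4->F; outcomes B1=F, B2=T, B2=F, B3=F, B4=F
union over the pool: B1=T, B1=F, B2=T, B2=F, B3=T, B3=F, B4=T, B4=F
uncovered (0 of 8): none

Answer: none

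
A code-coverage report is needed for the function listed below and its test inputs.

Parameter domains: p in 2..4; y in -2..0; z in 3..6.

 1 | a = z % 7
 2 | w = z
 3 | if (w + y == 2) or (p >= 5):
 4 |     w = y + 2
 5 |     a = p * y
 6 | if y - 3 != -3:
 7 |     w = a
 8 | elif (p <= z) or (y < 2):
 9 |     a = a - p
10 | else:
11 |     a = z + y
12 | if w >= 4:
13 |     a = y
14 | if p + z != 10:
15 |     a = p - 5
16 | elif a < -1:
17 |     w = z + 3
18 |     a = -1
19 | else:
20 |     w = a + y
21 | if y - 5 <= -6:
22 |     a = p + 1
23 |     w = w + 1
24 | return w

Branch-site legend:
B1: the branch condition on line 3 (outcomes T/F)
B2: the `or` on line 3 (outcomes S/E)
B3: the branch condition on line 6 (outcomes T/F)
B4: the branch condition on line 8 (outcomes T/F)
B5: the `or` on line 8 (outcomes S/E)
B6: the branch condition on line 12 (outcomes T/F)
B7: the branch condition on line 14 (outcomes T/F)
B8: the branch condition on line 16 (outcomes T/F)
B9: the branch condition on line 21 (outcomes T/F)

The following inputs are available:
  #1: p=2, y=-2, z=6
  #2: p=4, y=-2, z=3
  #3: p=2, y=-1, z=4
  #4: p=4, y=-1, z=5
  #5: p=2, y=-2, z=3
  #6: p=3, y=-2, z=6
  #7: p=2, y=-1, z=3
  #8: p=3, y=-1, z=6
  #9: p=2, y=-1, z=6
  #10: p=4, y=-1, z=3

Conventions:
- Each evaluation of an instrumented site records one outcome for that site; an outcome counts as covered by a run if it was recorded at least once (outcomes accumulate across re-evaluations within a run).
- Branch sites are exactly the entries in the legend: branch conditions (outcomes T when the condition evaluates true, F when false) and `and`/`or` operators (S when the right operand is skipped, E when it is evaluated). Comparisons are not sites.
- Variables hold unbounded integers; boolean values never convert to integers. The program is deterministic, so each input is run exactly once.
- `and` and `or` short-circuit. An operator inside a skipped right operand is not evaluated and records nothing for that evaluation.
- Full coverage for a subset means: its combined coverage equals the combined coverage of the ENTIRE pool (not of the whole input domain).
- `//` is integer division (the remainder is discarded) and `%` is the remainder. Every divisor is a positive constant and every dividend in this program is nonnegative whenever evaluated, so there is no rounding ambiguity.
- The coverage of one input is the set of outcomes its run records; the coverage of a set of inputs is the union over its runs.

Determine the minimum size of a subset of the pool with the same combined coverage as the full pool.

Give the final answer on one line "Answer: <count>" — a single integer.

run #1 (p=2, y=-2, z=6) records B1=F, B2=E, B3=T, B6=T, B7=T, B9=T
run #2 (p=4, y=-2, z=3) records B1=F, B2=E, B3=T, B6=F, B7=T, B9=T
run #3 (p=2, y=-1, z=4) records B1=F, B2=E, B3=T, B6=T, B7=T, B9=T
run #4 (p=4, y=-1, z=5) records B1=F, B2=E, B3=T, B6=T, B7=T, B9=T
run #5 (p=2, y=-2, z=3) records B1=F, B2=E, B3=T, B6=F, B7=T, B9=T
run #6 (p=3, y=-2, z=6) records B1=F, B2=E, B3=T, B6=T, B7=T, B9=T
run #7 (p=2, y=-1, z=3) records B1=T, B2=S, B3=T, B6=F, B7=T, B9=T
run #8 (p=3, y=-1, z=6) records B1=F, B2=E, B3=T, B6=T, B7=T, B9=T
run #9 (p=2, y=-1, z=6) records B1=F, B2=E, B3=T, B6=T, B7=T, B9=T
run #10 (p=4, y=-1, z=3) records B1=T, B2=S, B3=T, B6=F, B7=T, B9=T
union over all inputs: B1=T, B1=F, B2=S, B2=E, B3=T, B6=T, B6=F, B7=T, B9=T (9 outcomes)
checked all size-1 subsets: none covers 9 outcomes (max 6/9)
inputs {1, 7} (size 2) cover everything; no size-2 subset with a lexicographically smaller index list covers all 9

Answer: 2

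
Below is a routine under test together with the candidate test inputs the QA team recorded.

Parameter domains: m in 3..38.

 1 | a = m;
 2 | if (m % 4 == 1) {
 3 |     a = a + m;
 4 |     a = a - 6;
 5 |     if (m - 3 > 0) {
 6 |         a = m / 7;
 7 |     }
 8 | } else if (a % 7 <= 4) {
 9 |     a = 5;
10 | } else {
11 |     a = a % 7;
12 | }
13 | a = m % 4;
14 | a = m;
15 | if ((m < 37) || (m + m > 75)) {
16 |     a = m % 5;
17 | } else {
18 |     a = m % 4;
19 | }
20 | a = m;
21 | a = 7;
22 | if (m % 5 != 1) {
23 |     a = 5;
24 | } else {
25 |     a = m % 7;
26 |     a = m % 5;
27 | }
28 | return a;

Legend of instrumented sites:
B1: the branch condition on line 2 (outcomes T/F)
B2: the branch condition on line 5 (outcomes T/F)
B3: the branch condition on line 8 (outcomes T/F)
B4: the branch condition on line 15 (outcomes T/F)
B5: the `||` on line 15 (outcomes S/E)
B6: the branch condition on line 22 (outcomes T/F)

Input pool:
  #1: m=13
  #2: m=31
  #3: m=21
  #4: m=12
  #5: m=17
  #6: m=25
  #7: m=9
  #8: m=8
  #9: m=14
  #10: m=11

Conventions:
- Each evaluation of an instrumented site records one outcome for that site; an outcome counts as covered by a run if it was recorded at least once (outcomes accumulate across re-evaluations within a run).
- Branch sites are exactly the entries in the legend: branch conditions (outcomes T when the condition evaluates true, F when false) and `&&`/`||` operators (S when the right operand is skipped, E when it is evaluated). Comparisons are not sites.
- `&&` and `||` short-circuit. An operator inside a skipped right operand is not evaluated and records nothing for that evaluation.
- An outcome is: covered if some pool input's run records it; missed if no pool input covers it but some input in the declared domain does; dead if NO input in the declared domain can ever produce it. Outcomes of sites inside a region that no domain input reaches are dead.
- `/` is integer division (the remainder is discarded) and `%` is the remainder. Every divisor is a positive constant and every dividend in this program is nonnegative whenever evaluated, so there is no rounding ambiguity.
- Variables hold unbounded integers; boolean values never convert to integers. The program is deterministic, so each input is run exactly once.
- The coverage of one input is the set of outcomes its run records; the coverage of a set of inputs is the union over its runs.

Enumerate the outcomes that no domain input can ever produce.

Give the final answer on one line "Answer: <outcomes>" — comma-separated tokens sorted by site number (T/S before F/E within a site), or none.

checking every outcome against all 36 domain inputs:
  B2=F: unreachable across the whole domain -> dead
  reachable outcomes have witnesses, e.g. B1=T (e.g. m=5), B1=F (e.g. m=3), B2=T (e.g. m=5), B3=T (e.g. m=3)

Answer: B2=F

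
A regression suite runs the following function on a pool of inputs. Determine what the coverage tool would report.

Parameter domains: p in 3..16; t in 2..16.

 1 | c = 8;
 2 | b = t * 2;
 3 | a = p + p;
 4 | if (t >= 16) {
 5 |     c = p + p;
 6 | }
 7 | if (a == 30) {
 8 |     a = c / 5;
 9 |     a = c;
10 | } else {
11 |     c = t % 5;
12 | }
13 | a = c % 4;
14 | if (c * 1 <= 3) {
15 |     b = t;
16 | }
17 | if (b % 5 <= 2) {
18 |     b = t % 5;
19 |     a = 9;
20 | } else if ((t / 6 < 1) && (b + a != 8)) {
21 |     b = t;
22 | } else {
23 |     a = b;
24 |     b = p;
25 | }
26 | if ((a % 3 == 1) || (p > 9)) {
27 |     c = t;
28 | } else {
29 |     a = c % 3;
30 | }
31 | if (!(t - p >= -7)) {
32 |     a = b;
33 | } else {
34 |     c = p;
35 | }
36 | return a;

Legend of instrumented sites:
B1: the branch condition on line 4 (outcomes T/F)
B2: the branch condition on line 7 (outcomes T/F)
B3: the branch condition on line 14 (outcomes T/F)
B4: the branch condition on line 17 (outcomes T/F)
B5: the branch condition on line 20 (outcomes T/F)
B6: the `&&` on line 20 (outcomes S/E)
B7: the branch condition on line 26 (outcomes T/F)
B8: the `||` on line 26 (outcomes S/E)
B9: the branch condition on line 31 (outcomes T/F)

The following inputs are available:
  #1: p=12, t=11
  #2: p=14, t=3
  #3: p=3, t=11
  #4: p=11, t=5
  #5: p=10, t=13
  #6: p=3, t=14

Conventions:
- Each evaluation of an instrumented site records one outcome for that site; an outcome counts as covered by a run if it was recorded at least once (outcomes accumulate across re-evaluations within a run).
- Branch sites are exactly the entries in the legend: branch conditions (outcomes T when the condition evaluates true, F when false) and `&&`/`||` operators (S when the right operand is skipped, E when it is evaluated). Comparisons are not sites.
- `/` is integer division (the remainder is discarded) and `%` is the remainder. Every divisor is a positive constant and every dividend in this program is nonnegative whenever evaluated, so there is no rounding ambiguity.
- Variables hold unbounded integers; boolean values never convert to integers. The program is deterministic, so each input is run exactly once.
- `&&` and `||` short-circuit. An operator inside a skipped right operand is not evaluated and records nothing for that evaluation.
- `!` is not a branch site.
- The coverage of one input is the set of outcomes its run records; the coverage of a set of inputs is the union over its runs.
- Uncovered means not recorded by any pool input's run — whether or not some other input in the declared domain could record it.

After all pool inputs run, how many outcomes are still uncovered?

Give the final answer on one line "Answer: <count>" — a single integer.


#1 (p=12, t=11) -> B1->F, B2->F, B3->T, B4->T, B8->E, B7->T, B9->F; covered: B1=F, B2=F, B3=T, B4=T, B7=T, B8=E, B9=F
#2 (p=14, t=3) -> B1->F, B2->F, B3->T, B4->F, B6->E, B5->T, B8->E, B7->T, B9->T; covered: B1=F, B2=F, B3=T, B4=F, B5=T, B6=E, B7=T, B8=E, B9=T
#3 (p=3, t=11) -> B1->F, B2->F, B3->T, B4->T, B8->E, B7->F, B9->F; covered: B1=F, B2=F, B3=T, B4=T, B7=F, B8=E, B9=F
#4 (p=11, t=5) -> B1->F, B2->F, B3->T, B4->T, B8->E, B7->T, B9->F; covered: B1=F, B2=F, B3=T, B4=T, B7=T, B8=E, B9=F
#5 (p=10, t=13) -> B1->F, B2->F, B3->T, B4->F, B6->S, B5->F, B8->S, B7->T, B9->F; covered: B1=F, B2=F, B3=T, B4=F, B5=F, B6=S, B7=T, B8=S, B9=F
#6 (p=3, t=14) -> B1->F, B2->F, B3->F, B4->F, B6->S, B5->F, B8->S, B7->T, B9->F; covered: B1=F, B2=F, B3=F, B4=F, B5=F, B6=S, B7=T, B8=S, B9=F
union over the pool: B1=F, B2=F, B3=T, B3=F, B4=T, B4=F, B5=T, B5=F, B6=S, B6=E, B7=T, B7=F, B8=S, B8=E, B9=T, B9=F
uncovered (2 of 18): B1=T, B2=T
Answer: 2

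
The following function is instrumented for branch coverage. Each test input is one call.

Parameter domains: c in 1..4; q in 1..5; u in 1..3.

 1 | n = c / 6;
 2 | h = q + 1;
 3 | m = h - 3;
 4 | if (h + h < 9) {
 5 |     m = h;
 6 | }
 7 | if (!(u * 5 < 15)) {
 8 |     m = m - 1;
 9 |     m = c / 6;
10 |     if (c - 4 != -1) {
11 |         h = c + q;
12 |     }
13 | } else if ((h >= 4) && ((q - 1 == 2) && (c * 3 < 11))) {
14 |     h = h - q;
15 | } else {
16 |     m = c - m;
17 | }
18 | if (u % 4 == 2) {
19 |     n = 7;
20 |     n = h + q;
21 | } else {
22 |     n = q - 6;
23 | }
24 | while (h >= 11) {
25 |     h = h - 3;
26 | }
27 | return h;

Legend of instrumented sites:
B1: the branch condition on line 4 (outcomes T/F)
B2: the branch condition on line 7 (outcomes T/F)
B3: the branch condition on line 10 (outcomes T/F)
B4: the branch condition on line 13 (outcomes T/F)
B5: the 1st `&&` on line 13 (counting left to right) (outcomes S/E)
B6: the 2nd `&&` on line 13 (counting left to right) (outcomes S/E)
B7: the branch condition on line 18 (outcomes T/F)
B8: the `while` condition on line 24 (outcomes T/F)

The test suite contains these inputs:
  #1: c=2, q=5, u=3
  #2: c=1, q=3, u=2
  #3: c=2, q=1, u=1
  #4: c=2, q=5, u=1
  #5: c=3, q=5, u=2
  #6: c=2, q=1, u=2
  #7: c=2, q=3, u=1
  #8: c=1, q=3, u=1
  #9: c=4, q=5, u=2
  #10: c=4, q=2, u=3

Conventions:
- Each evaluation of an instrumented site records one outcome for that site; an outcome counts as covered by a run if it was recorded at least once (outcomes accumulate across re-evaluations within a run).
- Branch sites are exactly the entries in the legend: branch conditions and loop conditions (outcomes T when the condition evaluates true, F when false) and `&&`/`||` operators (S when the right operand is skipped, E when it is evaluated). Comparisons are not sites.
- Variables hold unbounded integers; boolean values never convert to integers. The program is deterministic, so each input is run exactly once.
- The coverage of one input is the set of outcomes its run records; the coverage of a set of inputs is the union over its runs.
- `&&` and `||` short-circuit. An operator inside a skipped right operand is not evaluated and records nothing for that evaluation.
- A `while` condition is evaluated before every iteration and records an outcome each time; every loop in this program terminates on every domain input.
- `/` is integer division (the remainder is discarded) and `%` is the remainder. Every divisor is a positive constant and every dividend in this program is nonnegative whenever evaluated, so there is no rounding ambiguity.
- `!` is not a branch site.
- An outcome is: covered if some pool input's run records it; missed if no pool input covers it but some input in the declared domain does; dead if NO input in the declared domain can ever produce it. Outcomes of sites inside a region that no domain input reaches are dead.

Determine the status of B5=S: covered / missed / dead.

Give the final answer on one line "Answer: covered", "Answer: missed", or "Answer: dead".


B5=S is recorded by pool input(s) 3, 6 -> covered
Answer: covered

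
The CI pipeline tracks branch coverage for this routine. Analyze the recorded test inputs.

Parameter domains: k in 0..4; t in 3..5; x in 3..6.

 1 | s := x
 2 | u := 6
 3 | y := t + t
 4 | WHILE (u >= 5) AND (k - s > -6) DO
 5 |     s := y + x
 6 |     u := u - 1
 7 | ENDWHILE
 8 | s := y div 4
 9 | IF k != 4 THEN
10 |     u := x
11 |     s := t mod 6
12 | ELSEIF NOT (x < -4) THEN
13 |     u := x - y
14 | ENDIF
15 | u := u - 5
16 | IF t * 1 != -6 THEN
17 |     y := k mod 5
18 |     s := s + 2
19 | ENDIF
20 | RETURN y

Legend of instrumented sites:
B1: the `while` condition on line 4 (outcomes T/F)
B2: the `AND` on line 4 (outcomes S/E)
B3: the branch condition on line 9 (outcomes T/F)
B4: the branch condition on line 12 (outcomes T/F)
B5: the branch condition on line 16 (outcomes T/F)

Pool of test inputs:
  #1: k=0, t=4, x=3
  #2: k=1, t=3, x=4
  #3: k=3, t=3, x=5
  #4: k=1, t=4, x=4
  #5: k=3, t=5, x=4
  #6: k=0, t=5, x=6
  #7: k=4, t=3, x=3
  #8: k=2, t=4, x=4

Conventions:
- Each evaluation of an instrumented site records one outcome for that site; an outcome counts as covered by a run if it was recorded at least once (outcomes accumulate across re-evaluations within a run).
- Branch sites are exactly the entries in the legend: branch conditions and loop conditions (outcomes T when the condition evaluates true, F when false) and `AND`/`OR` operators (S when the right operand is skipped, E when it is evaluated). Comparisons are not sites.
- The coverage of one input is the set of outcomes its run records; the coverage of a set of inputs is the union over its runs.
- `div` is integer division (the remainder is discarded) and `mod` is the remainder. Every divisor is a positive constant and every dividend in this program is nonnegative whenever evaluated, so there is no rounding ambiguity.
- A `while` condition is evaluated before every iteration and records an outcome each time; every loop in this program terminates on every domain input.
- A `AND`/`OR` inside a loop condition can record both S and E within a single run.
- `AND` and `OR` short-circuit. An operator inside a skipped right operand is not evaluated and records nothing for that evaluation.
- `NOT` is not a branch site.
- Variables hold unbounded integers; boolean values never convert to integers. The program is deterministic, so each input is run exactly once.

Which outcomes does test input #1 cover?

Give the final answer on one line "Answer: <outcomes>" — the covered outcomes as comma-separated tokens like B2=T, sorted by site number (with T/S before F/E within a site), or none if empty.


Running input #1 (k=0, t=4, x=3), event by event:
  B2->E, B1->T, B2->E, B1->F, B3->T, B5->T
collecting distinct outcomes: B1=T, B1=F, B2=E, B3=T, B5=T
Answer: B1=T, B1=F, B2=E, B3=T, B5=T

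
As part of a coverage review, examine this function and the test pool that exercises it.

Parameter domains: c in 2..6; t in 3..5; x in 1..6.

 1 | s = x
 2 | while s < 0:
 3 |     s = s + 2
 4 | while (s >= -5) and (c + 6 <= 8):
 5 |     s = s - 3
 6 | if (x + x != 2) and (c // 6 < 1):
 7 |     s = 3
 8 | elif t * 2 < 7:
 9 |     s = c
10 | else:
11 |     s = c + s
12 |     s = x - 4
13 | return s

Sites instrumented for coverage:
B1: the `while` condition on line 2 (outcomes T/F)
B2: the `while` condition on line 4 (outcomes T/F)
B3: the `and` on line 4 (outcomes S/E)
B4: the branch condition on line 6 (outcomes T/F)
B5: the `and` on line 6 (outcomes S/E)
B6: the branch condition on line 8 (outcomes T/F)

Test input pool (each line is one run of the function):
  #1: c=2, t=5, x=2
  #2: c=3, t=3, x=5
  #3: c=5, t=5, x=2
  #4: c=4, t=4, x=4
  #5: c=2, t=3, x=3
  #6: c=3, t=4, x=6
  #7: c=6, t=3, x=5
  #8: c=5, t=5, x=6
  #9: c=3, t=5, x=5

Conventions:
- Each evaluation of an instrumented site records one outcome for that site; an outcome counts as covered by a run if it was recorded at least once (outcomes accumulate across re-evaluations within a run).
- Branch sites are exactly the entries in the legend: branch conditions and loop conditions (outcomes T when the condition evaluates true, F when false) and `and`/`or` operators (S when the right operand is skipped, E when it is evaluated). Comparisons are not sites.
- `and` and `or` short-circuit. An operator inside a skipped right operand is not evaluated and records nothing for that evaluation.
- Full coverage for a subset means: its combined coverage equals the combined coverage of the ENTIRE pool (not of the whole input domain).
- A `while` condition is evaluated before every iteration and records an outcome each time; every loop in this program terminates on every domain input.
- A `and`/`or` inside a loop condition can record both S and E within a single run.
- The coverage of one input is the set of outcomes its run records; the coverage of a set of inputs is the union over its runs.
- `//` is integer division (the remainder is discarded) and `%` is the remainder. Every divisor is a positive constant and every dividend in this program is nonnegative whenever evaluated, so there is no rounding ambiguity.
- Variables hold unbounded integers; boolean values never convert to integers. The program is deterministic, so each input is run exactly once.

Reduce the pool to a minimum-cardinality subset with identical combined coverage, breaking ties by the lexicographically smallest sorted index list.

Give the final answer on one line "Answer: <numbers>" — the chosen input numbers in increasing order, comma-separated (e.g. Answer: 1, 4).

run #1 (c=2, t=5, x=2) runs B1->F, B3->E, B2->T, B3->E, B2->T, B3->E, B2->T, B3->S, B2->F, B5->E, B4->T; records B1=F, B2=T, B2=F, B3=S, B3=E, B4=T, B5=E
run #2 (c=3, t=3, x=5) runs B1->F, B3->E, B2->F, B5->E, B4->T; records B1=F, B2=F, B3=E, B4=T, B5=E
run #3 (c=5, t=5, x=2) runs B1->F, B3->E, B2->F, B5->E, B4->T; records B1=F, B2=F, B3=E, B4=T, B5=E
run #4 (c=4, t=4, x=4) runs B1->F, B3->E, B2->F, B5->E, B4->T; records B1=F, B2=F, B3=E, B4=T, B5=E
run #5 (c=2, t=3, x=3) runs B1->F, B3->E, B2->T, B3->E, B2->T, B3->E, B2->T, B3->S, B2->F, B5->E, B4->T; records B1=F, B2=T, B2=F, B3=S, B3=E, B4=T, B5=E
run #6 (c=3, t=4, x=6) runs B1->F, B3->E, B2->F, B5->E, B4->T; records B1=F, B2=F, B3=E, B4=T, B5=E
run #7 (c=6, t=3, x=5) runs B1->F, B3->E, B2->F, B5->E, B4->F, B6->T; records B1=F, B2=F, B3=E, B4=F, B5=E, B6=T
run #8 (c=5, t=5, x=6) runs B1->F, B3->E, B2->F, B5->E, B4->T; records B1=F, B2=F, B3=E, B4=T, B5=E
run #9 (c=3, t=5, x=5) runs B1->F, B3->E, B2->F, B5->E, B4->T; records B1=F, B2=F, B3=E, B4=T, B5=E
pool-wide coverage (9 outcomes): B1=F, B2=T, B2=F, B3=S, B3=E, B4=T, B4=F, B5=E, B6=T
checked all size-1 subsets: none covers 9 outcomes (max 7/9)
the canonical winner is {1, 7}: size 2, full 9-outcome coverage, earliest index list among size-2 covers

Answer: 1, 7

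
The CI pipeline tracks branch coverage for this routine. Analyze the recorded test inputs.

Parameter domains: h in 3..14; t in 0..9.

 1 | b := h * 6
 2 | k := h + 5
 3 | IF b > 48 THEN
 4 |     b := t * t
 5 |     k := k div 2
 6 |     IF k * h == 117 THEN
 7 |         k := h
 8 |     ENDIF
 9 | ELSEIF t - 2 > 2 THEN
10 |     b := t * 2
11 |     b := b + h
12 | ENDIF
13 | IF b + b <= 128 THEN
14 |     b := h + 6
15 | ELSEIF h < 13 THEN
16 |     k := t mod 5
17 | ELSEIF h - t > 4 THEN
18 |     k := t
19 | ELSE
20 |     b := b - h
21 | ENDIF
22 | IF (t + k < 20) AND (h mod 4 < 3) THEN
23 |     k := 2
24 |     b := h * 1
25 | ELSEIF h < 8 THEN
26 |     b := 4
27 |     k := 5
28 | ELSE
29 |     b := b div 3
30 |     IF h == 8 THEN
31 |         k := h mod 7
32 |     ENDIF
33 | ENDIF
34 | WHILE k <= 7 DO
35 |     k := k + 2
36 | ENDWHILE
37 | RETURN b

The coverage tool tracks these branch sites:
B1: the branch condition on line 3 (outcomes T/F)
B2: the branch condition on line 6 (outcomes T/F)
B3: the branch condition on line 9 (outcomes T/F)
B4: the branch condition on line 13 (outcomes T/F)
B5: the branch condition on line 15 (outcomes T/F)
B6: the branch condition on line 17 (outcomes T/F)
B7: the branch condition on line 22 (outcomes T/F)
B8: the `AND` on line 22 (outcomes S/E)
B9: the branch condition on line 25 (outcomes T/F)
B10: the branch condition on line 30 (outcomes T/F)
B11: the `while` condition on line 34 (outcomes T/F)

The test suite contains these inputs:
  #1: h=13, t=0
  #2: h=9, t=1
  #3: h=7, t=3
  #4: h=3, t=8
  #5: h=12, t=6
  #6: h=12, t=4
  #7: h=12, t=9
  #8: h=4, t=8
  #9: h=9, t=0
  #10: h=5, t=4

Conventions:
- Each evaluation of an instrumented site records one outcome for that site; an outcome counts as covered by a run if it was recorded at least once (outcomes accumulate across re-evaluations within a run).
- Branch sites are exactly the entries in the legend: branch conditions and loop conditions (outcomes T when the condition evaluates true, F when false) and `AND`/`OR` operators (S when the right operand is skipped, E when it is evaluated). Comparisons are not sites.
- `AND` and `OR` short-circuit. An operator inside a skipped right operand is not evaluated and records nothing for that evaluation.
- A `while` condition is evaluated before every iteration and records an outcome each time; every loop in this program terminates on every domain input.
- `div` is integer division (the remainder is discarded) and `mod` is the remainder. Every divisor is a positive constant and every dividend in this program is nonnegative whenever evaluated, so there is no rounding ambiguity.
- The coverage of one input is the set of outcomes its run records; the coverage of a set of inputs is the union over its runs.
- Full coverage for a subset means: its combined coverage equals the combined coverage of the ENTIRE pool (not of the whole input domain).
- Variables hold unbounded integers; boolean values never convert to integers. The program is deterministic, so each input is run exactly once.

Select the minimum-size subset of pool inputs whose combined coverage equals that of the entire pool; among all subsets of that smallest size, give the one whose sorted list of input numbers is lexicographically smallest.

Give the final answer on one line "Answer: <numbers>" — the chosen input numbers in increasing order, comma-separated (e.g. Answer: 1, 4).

input #1 (h=13, t=0): events B1->T, B2->T, B4->T, B8->E, B7->T, B11->T, B11->T, B11->T, B11->F; covers B1=T, B2=T, B4=T, B7=T, B8=E, B11=T, B11=F
input #2 (h=9, t=1): events B1->T, B2->F, B4->T, B8->E, B7->T, B11->T, B11->T, B11->T, B11->F; covers B1=T, B2=F, B4=T, B7=T, B8=E, B11=T, B11=F
input #3 (h=7, t=3): events B1->F, B3->F, B4->T, B8->E, B7->F, B9->T, B11->T, B11->T, B11->F; covers B1=F, B3=F, B4=T, B7=F, B8=E, B9=T, B11=T, B11=F
input #4 (h=3, t=8): events B1->F, B3->T, B4->T, B8->E, B7->F, B9->T, B11->T, B11->T, B11->F; covers B1=F, B3=T, B4=T, B7=F, B8=E, B9=T, B11=T, B11=F
input #5 (h=12, t=6): events B1->T, B2->F, B4->T, B8->E, B7->T, B11->T, B11->T, B11->T, B11->F; covers B1=T, B2=F, B4=T, B7=T, B8=E, B11=T, B11=F
input #6 (h=12, t=4): events B1->T, B2->F, B4->T, B8->E, B7->T, B11->T, B11->T, B11->T, B11->F; covers B1=T, B2=F, B4=T, B7=T, B8=E, B11=T, B11=F
input #7 (h=12, t=9): events B1->T, B2->F, B4->F, B5->T, B8->E, B7->T, B11->T, B11->T, B11->T, B11->F; covers B1=T, B2=F, B4=F, B5=T, B7=T, B8=E, B11=T, B11=F
input #8 (h=4, t=8): events B1->F, B3->T, B4->T, B8->E, B7->T, B11->T, B11->T, B11->T, B11->F; covers B1=F, B3=T, B4=T, B7=T, B8=E, B11=T, B11=F
input #9 (h=9, t=0): events B1->T, B2->F, B4->T, B8->E, B7->T, B11->T, B11->T, B11->T, B11->F; covers B1=T, B2=F, B4=T, B7=T, B8=E, B11=T, B11=F
input #10 (h=5, t=4): events B1->F, B3->F, B4->T, B8->E, B7->T, B11->T, B11->T, B11->T, B11->F; covers B1=F, B3=F, B4=T, B7=T, B8=E, B11=T, B11=F
the full pool covers 15 outcomes: B1=T, B1=F, B2=T, B2=F, B3=T, B3=F, B4=T, B4=F, B5=T, B7=T, B7=F, B8=E, B9=T, B11=T, B11=F
checked all size-1 subsets: none covers 15 outcomes (max 8/15)
checked all size-2 subsets: none covers 15 outcomes (max 13/15)
checked all size-3 subsets: none covers 15 outcomes (max 14/15)
inputs {1, 3, 4, 7} (size 4) cover everything; no size-4 subset with a lexicographically smaller index list covers all 15

Answer: 1, 3, 4, 7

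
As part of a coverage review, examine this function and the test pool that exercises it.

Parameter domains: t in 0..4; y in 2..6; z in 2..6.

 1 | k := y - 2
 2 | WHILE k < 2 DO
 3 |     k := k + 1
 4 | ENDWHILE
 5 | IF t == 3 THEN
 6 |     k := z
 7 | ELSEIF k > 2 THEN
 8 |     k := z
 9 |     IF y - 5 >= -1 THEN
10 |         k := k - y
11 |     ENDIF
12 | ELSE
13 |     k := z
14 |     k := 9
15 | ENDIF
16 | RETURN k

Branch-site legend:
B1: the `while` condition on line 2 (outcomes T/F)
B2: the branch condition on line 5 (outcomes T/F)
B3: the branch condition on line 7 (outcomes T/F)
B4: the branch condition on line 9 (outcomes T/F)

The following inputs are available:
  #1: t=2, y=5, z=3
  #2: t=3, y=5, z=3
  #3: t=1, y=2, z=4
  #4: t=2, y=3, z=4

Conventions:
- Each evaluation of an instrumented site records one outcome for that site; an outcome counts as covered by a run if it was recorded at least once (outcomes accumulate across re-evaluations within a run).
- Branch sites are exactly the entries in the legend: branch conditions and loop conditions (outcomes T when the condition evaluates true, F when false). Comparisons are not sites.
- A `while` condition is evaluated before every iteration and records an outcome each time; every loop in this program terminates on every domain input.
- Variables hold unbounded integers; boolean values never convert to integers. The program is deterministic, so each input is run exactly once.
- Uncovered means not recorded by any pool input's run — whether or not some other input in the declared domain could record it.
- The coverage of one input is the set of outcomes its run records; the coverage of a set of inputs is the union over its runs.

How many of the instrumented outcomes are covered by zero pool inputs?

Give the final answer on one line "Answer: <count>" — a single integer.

input #1, t=2, y=5, z=3: events B1->F, B2->F, B3->T, B4->T; outcomes B1=F, B2=F, B3=T, B4=T
input #2, t=3, y=5, z=3: events B1->F, B2->T; outcomes B1=F, B2=T
input #3, t=1, y=2, z=4: events B1->T, B1->T, B1->F, B2->F, B3->F; outcomes B1=T, B1=F, B2=F, B3=F
input #4, t=2, y=3, z=4: events B1->T, B1->F, B2->F, B3->F; outcomes B1=T, B1=F, B2=F, B3=F
union over the pool: B1=T, B1=F, B2=T, B2=F, B3=T, B3=F, B4=T
uncovered (1 of 8): B4=F

Answer: 1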